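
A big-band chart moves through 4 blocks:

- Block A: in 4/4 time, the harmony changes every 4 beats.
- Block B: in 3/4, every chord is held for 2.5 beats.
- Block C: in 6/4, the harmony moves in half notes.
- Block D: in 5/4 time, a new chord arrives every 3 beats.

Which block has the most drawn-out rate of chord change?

A: each chord is 4 beats in 4/4, so 1 per bar.
B: each chord is 2.5 beats in 3/4, so 1.2 per bar.
C: each chord is 2 beats in 6/4, so 3 per bar.
D: each chord is 3 beats in 5/4, so 5/3 per bar.
Slowest is A at 1 chords/bar.

Block A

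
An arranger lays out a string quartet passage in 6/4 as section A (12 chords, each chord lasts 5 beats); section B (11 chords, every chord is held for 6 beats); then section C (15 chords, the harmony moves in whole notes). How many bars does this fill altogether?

31 bars

A: 12 × 5 = 60 beats = 10 bars.
B: 11 × 6 = 66 beats = 11 bars.
C: 15 × 4 = 60 beats = 10 bars.
Total: 10 + 11 + 10 = 31 bars.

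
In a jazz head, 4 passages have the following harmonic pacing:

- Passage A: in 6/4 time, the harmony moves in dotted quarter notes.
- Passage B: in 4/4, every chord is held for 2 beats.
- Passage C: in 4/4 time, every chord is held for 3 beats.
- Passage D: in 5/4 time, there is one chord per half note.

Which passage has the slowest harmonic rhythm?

A: each chord is 1.5 beats in 6/4, so 4 per bar.
B: each chord is 2 beats in 4/4, so 2 per bar.
C: each chord is 3 beats in 4/4, so 4/3 per bar.
D: each chord is 2 beats in 5/4, so 2.5 per bar.
Slowest is C at 4/3 chords/bar.

Passage C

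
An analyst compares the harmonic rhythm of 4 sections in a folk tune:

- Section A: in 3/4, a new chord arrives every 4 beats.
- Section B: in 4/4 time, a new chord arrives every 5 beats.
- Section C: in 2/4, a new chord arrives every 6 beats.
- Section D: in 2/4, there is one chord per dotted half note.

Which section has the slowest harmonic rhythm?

A: 3 beats/bar ÷ 4 beats/chord = 0.75 chords/bar.
B: 4 beats/bar ÷ 5 beats/chord = 0.8 chords/bar.
C: 2 beats/bar ÷ 6 beats/chord = 1/3 chords/bar.
D: 2 beats/bar ÷ 3 beats/chord = 2/3 chords/bar.
Slowest is C at 1/3 chords/bar.

Section C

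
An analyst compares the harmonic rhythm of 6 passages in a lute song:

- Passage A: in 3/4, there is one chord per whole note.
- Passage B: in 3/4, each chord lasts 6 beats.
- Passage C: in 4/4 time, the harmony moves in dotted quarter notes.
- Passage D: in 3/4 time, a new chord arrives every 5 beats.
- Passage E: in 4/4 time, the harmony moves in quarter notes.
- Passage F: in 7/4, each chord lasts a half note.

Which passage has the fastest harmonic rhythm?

A: 3/4 = 0.75 chords/bar.
B: 3/6 = 0.5 chords/bar.
C: 4/1.5 = 8/3 chords/bar.
D: 3/5 = 0.6 chords/bar.
E: 4/1 = 4 chords/bar.
F: 7/2 = 3.5 chords/bar.
Fastest is E at 4 chords/bar.

Passage E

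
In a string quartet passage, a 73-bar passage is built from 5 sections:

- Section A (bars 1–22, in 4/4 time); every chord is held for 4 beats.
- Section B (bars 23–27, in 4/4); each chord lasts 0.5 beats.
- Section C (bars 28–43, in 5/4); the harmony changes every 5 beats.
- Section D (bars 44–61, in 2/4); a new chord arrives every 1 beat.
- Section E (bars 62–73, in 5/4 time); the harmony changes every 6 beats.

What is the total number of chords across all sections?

A: 22 bars × 4 beats = 88 beats; 4 beats/chord → 22 chords.
B: 5 bars × 4 beats = 20 beats; 0.5 beats/chord → 40 chords.
C: 16 bars × 5 beats = 80 beats; 5 beats/chord → 16 chords.
D: 18 bars × 2 beats = 36 beats; 1 beat/chord → 36 chords.
E: 12 bars × 5 beats = 60 beats; 6 beats/chord → 10 chords.
Total: 22 + 40 + 16 + 36 + 10 = 124.

124 chords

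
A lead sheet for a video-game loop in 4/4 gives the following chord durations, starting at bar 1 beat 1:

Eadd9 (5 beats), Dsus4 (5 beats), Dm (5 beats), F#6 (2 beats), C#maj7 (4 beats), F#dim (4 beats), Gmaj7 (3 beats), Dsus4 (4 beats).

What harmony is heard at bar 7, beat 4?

Beat 4 of bar 7 is beat (7−1)×4 + 4 = 28 overall.
Running totals: Eadd9 ends at 5, Dsus4 ends at 10, Dm ends at 15, F#6 ends at 17, C#maj7 ends at 21, F#dim ends at 25, Gmaj7 ends at 28.
Beat 28 falls within Gmaj7.

Gmaj7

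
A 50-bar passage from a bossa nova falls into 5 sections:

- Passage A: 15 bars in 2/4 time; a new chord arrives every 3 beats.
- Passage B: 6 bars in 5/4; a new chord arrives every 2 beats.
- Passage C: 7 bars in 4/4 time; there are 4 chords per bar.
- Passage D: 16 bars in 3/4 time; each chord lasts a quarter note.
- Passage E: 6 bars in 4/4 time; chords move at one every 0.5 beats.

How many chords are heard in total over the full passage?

149 chords

A: 15·2 = 30 beats, 30/3 = 10 chords.
B: 6·5 = 30 beats, 30/2 = 15 chords.
C: 7·4 = 28 beats, 28/1 = 28 chords.
D: 16·3 = 48 beats, 48/1 = 48 chords.
E: 6·4 = 24 beats, 24/0.5 = 48 chords.
Total: 10 + 15 + 28 + 48 + 48 = 149.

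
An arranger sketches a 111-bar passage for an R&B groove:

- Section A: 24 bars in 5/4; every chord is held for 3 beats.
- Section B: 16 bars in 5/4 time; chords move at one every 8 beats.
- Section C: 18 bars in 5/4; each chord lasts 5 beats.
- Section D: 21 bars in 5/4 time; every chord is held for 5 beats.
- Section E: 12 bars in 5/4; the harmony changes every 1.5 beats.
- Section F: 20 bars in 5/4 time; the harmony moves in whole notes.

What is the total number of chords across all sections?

154 chords

A: 24 bars × 5 beats = 120 beats; 3 beats/chord → 40 chords.
B: 16 bars × 5 beats = 80 beats; 8 beats/chord → 10 chords.
C: 18 bars × 5 beats = 90 beats; 5 beats/chord → 18 chords.
D: 21 bars × 5 beats = 105 beats; 5 beats/chord → 21 chords.
E: 12 bars × 5 beats = 60 beats; 1.5 beats/chord → 40 chords.
F: 20 bars × 5 beats = 100 beats; 4 beats/chord → 25 chords.
Total: 40 + 10 + 18 + 21 + 40 + 25 = 154.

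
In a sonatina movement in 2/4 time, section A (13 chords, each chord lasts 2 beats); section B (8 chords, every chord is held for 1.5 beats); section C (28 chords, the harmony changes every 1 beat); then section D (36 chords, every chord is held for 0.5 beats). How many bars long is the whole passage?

42 bars

A: 13 × 2 = 26 beats = 13 bars.
B: 8 × 1.5 = 12 beats = 6 bars.
C: 28 × 1 = 28 beats = 14 bars.
D: 36 × 0.5 = 18 beats = 9 bars.
Total: 13 + 6 + 14 + 9 = 42 bars.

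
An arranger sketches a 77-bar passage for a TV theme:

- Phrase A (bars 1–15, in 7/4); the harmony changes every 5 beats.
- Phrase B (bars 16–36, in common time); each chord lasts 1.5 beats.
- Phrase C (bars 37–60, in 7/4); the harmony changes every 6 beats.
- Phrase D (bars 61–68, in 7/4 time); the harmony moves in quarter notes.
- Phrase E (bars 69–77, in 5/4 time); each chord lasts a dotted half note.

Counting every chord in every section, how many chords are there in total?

176 chords

A has 105 beats and chords last 5 each, so 21 chords.
B has 84 beats and chords last 1.5 each, so 56 chords.
C has 168 beats and chords last 6 each, so 28 chords.
D has 56 beats and chords last 1 each, so 56 chords.
E has 45 beats and chords last 3 each, so 15 chords.
Total: 21 + 56 + 28 + 56 + 15 = 176.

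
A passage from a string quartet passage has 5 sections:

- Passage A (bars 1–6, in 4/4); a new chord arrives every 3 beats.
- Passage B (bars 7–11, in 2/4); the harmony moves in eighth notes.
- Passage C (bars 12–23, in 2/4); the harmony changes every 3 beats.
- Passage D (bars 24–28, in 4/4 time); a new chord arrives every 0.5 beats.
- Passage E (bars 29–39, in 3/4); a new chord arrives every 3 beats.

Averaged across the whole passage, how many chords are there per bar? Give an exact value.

A: 6 × 4 = 24 beats ÷ 3 = 8 chords.
B: 5 × 2 = 10 beats ÷ 0.5 = 20 chords.
C: 12 × 2 = 24 beats ÷ 3 = 8 chords.
D: 5 × 4 = 20 beats ÷ 0.5 = 40 chords.
E: 11 × 3 = 33 beats ÷ 3 = 11 chords.
Overall: 87 chords over 39 bars → 87/39 = 29/13 chords per bar.

29/13 chords per bar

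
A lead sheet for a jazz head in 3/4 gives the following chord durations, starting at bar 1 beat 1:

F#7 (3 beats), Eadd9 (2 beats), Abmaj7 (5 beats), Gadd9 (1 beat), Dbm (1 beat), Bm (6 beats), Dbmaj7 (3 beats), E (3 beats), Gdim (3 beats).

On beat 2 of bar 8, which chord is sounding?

Beat 2 of bar 8 is beat (8−1)×3 + 2 = 23 overall.
Running totals: F#7 ends at 3, Eadd9 ends at 5, Abmaj7 ends at 10, Gadd9 ends at 11, Dbm ends at 12, Bm ends at 18, Dbmaj7 ends at 21, E ends at 24.
Beat 23 falls within E.

E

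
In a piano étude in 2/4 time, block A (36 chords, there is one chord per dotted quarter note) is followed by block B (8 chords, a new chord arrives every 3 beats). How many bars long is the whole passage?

39 bars

A: 36 × 1.5 = 54 beats = 27 bars.
B: 8 × 3 = 24 beats = 12 bars.
Total: 27 + 12 = 39 bars.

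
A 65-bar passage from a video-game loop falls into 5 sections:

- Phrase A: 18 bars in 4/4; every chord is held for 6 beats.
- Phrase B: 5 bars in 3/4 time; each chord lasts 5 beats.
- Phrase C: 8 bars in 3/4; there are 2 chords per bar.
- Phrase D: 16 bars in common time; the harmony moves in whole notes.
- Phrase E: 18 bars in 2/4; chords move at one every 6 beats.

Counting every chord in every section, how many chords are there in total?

53 chords

A: 18 bars × 4 beats = 72 beats; 6 beats/chord → 12 chords.
B: 5 bars × 3 beats = 15 beats; 5 beats/chord → 3 chords.
C: 8 bars × 3 beats = 24 beats; 1.5 beats/chord → 16 chords.
D: 16 bars × 4 beats = 64 beats; 4 beats/chord → 16 chords.
E: 18 bars × 2 beats = 36 beats; 6 beats/chord → 6 chords.
Total: 12 + 3 + 16 + 16 + 6 = 53.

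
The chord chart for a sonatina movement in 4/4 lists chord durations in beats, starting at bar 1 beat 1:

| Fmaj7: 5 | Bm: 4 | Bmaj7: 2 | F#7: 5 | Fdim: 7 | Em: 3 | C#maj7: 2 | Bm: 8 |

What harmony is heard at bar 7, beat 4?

C#maj7

Beat 4 of bar 7 is beat (7−1)×4 + 4 = 28 overall.
Running totals: Fmaj7 ends at 5, Bm ends at 9, Bmaj7 ends at 11, F#7 ends at 16, Fdim ends at 23, Em ends at 26, C#maj7 ends at 28.
Beat 28 falls within C#maj7.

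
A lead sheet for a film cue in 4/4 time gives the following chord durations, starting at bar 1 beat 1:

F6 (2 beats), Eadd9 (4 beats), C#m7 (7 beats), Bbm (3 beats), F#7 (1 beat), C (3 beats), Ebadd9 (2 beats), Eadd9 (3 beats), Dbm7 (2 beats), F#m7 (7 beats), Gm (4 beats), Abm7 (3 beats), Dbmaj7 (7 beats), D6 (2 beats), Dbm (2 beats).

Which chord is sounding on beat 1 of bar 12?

Beat 1 of bar 12 is beat (12−1)×4 + 1 = 45 overall.
Running totals: F6 ends at 2, Eadd9 ends at 6, C#m7 ends at 13, Bbm ends at 16, F#7 ends at 17, C ends at 20, Ebadd9 ends at 22, Eadd9 ends at 25, Dbm7 ends at 27, F#m7 ends at 34, Gm ends at 38, Abm7 ends at 41, Dbmaj7 ends at 48.
Beat 45 falls within Dbmaj7.

Dbmaj7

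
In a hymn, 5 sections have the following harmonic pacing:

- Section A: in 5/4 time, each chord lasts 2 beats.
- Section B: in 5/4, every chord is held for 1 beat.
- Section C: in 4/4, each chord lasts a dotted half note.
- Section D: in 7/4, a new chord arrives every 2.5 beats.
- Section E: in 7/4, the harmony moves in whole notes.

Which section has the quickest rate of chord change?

Section B

A: 5 beats/bar ÷ 2 beats/chord = 2.5 chords/bar.
B: 5 beats/bar ÷ 1 beat/chord = 5 chords/bar.
C: 4 beats/bar ÷ 3 beats/chord = 4/3 chords/bar.
D: 7 beats/bar ÷ 2.5 beats/chord = 2.8 chords/bar.
E: 7 beats/bar ÷ 4 beats/chord = 1.75 chords/bar.
Fastest is B at 5 chords/bar.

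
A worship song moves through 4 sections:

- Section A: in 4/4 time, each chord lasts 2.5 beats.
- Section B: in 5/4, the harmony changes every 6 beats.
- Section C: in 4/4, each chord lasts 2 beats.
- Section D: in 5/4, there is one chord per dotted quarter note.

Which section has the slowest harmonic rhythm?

A: each chord is 2.5 beats in 4/4, so 1.6 per bar.
B: each chord is 6 beats in 5/4, so 5/6 per bar.
C: each chord is 2 beats in 4/4, so 2 per bar.
D: each chord is 1.5 beats in 5/4, so 10/3 per bar.
Slowest is B at 5/6 chords/bar.

Section B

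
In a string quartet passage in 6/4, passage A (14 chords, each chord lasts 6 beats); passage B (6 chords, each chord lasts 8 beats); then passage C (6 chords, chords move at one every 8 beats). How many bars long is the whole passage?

30 bars

A: 14 × 6 = 84 beats = 14 bars.
B: 6 × 8 = 48 beats = 8 bars.
C: 6 × 8 = 48 beats = 8 bars.
Total: 14 + 8 + 8 = 30 bars.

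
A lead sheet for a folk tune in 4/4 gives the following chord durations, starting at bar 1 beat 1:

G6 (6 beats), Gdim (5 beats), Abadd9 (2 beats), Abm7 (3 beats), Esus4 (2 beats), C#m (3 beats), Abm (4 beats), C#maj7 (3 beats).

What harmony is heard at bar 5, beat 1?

Beat 1 of bar 5 is beat (5−1)×4 + 1 = 17 overall.
Running totals: G6 ends at 6, Gdim ends at 11, Abadd9 ends at 13, Abm7 ends at 16, Esus4 ends at 18.
Beat 17 falls within Esus4.

Esus4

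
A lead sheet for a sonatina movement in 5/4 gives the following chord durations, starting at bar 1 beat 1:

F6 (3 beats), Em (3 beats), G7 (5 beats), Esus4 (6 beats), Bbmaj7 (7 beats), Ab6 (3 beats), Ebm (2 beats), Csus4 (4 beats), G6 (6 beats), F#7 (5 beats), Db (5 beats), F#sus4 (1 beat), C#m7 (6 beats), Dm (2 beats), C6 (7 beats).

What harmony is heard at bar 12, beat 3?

Dm

Beat 3 of bar 12 is beat (12−1)×5 + 3 = 58 overall.
Running totals: F6 ends at 3, Em ends at 6, G7 ends at 11, Esus4 ends at 17, Bbmaj7 ends at 24, Ab6 ends at 27, Ebm ends at 29, Csus4 ends at 33, G6 ends at 39, F#7 ends at 44, Db ends at 49, F#sus4 ends at 50, C#m7 ends at 56, Dm ends at 58.
Beat 58 falls within Dm.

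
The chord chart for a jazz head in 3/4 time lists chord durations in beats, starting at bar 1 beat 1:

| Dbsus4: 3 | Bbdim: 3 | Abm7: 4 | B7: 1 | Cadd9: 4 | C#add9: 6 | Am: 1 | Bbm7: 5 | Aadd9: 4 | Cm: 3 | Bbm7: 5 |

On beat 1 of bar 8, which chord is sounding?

Beat 1 of bar 8 is beat (8−1)×3 + 1 = 22 overall.
Running totals: Dbsus4 ends at 3, Bbdim ends at 6, Abm7 ends at 10, B7 ends at 11, Cadd9 ends at 15, C#add9 ends at 21, Am ends at 22.
Beat 22 falls within Am.

Am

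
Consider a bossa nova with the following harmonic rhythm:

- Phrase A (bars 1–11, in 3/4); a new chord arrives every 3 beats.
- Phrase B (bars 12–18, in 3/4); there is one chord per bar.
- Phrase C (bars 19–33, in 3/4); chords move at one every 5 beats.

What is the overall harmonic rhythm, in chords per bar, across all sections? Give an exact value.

A: 11 bars of 3 beats is 33 beats; at 3 beats each that's 11 chords.
B: 7 bars of 3 beats is 21 beats; at 3 beats each that's 7 chords.
C: 15 bars of 3 beats is 45 beats; at 5 beats each that's 9 chords.
Overall: 27 chords over 33 bars → 27/33 = 9/11 chords per bar.

9/11 chords per bar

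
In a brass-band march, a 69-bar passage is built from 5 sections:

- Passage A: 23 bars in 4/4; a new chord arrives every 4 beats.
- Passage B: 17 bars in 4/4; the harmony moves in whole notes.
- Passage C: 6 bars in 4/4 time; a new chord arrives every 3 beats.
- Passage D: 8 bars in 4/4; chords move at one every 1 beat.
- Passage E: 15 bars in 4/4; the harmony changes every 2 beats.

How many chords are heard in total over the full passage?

110 chords

A: 23 bars × 4 beats = 92 beats; 4 beats/chord → 23 chords.
B: 17 bars × 4 beats = 68 beats; 4 beats/chord → 17 chords.
C: 6 bars × 4 beats = 24 beats; 3 beats/chord → 8 chords.
D: 8 bars × 4 beats = 32 beats; 1 beat/chord → 32 chords.
E: 15 bars × 4 beats = 60 beats; 2 beats/chord → 30 chords.
Total: 23 + 17 + 8 + 32 + 30 = 110.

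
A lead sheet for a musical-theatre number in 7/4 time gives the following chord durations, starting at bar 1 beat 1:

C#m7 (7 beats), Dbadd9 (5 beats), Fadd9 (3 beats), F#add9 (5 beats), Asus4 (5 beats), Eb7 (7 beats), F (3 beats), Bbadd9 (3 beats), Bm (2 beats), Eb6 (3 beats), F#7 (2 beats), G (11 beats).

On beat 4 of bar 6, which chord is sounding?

Bm

Beat 4 of bar 6 is beat (6−1)×7 + 4 = 39 overall.
Running totals: C#m7 ends at 7, Dbadd9 ends at 12, Fadd9 ends at 15, F#add9 ends at 20, Asus4 ends at 25, Eb7 ends at 32, F ends at 35, Bbadd9 ends at 38, Bm ends at 40.
Beat 39 falls within Bm.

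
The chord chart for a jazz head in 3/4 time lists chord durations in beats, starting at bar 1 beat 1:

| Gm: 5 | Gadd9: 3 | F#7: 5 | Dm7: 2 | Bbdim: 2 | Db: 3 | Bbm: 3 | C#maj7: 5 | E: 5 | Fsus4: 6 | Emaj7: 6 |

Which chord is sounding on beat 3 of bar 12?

Fsus4

Beat 3 of bar 12 is beat (12−1)×3 + 3 = 36 overall.
Running totals: Gm ends at 5, Gadd9 ends at 8, F#7 ends at 13, Dm7 ends at 15, Bbdim ends at 17, Db ends at 20, Bbm ends at 23, C#maj7 ends at 28, E ends at 33, Fsus4 ends at 39.
Beat 36 falls within Fsus4.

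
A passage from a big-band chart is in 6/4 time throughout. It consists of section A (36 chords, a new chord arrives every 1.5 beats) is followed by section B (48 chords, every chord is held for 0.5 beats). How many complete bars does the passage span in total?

13 bars

A: 36 × 1.5 = 54 beats = 9 bars.
B: 48 × 0.5 = 24 beats = 4 bars.
Total: 9 + 4 = 13 bars.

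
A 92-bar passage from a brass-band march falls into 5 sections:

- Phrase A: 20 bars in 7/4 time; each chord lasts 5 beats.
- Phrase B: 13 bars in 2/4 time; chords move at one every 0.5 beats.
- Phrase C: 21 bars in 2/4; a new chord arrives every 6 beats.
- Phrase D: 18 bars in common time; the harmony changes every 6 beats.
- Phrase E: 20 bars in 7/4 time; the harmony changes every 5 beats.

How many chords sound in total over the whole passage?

127 chords

A has 140 beats and chords last 5 each, so 28 chords.
B has 26 beats and chords last 0.5 each, so 52 chords.
C has 42 beats and chords last 6 each, so 7 chords.
D has 72 beats and chords last 6 each, so 12 chords.
E has 140 beats and chords last 5 each, so 28 chords.
Total: 28 + 52 + 7 + 12 + 28 = 127.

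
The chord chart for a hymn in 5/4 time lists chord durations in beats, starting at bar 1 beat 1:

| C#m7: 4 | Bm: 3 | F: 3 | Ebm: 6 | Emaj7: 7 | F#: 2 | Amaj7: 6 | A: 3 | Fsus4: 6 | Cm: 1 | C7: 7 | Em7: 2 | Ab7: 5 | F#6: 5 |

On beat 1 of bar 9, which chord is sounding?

Beat 1 of bar 9 is beat (9−1)×5 + 1 = 41 overall.
Running totals: C#m7 ends at 4, Bm ends at 7, F ends at 10, Ebm ends at 16, Emaj7 ends at 23, F# ends at 25, Amaj7 ends at 31, A ends at 34, Fsus4 ends at 40, Cm ends at 41.
Beat 41 falls within Cm.

Cm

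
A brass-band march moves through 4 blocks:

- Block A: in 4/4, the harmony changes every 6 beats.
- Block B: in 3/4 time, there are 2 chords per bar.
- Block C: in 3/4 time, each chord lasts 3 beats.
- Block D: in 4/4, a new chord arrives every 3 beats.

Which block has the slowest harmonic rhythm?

A: 4 beats/bar ÷ 6 beats/chord = 2/3 chords/bar.
B: 3 beats/bar ÷ 1.5 beats/chord = 2 chords/bar.
C: 3 beats/bar ÷ 3 beats/chord = 1 chord/bar.
D: 4 beats/bar ÷ 3 beats/chord = 4/3 chords/bar.
Slowest is A at 2/3 chords/bar.

Block A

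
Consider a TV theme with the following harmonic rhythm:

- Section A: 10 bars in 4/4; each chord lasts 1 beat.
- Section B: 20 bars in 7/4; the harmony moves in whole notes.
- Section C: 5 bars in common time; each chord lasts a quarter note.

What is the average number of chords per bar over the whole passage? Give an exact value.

A: 10 bars of 4 beats is 40 beats; at 1 beat each that's 40 chords.
B: 20 bars of 7 beats is 140 beats; at 4 beats each that's 35 chords.
C: 5 bars of 4 beats is 20 beats; at 1 beat each that's 20 chords.
Overall: 95 chords over 35 bars → 95/35 = 19/7 chords per bar.

19/7 chords per bar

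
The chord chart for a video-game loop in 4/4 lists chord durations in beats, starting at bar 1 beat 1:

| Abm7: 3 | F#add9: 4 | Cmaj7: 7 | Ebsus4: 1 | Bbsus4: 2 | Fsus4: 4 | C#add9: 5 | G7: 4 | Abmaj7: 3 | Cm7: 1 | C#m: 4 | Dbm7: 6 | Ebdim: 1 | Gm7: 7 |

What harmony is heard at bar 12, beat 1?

Ebdim

Beat 1 of bar 12 is beat (12−1)×4 + 1 = 45 overall.
Running totals: Abm7 ends at 3, F#add9 ends at 7, Cmaj7 ends at 14, Ebsus4 ends at 15, Bbsus4 ends at 17, Fsus4 ends at 21, C#add9 ends at 26, G7 ends at 30, Abmaj7 ends at 33, Cm7 ends at 34, C#m ends at 38, Dbm7 ends at 44, Ebdim ends at 45.
Beat 45 falls within Ebdim.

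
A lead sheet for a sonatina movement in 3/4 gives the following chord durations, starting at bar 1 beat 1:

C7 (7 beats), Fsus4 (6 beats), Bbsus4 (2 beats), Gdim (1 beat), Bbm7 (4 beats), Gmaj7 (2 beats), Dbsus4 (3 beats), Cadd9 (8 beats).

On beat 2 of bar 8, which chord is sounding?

Beat 2 of bar 8 is beat (8−1)×3 + 2 = 23 overall.
Running totals: C7 ends at 7, Fsus4 ends at 13, Bbsus4 ends at 15, Gdim ends at 16, Bbm7 ends at 20, Gmaj7 ends at 22, Dbsus4 ends at 25.
Beat 23 falls within Dbsus4.

Dbsus4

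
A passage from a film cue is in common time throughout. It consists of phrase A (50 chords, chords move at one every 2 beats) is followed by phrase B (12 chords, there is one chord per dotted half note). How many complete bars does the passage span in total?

34 bars

A: 50 × 2 = 100 beats = 25 bars.
B: 12 × 3 = 36 beats = 9 bars.
Total: 25 + 9 = 34 bars.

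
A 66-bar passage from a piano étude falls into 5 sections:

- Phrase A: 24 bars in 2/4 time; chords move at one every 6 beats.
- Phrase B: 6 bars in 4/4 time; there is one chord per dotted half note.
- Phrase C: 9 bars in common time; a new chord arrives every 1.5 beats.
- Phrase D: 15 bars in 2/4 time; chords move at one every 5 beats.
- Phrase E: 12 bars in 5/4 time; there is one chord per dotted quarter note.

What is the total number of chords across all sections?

86 chords

A: 24·2 = 48 beats, 48/6 = 8 chords.
B: 6·4 = 24 beats, 24/3 = 8 chords.
C: 9·4 = 36 beats, 36/1.5 = 24 chords.
D: 15·2 = 30 beats, 30/5 = 6 chords.
E: 12·5 = 60 beats, 60/1.5 = 40 chords.
Total: 8 + 8 + 24 + 6 + 40 = 86.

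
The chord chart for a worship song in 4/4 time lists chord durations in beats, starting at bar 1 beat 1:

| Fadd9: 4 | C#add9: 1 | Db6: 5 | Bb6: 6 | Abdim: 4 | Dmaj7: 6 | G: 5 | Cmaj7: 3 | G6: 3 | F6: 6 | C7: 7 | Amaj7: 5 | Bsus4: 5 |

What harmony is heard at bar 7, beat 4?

G

Beat 4 of bar 7 is beat (7−1)×4 + 4 = 28 overall.
Running totals: Fadd9 ends at 4, C#add9 ends at 5, Db6 ends at 10, Bb6 ends at 16, Abdim ends at 20, Dmaj7 ends at 26, G ends at 31.
Beat 28 falls within G.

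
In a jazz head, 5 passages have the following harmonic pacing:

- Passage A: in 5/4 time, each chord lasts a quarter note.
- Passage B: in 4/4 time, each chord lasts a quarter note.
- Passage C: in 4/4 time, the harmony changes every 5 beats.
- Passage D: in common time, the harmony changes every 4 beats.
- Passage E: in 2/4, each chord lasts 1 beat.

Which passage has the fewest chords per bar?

A: 5/1 = 5 chords/bar.
B: 4/1 = 4 chords/bar.
C: 4/5 = 0.8 chords/bar.
D: 4/4 = 1 chord/bar.
E: 2/1 = 2 chords/bar.
Slowest is C at 0.8 chords/bar.

Passage C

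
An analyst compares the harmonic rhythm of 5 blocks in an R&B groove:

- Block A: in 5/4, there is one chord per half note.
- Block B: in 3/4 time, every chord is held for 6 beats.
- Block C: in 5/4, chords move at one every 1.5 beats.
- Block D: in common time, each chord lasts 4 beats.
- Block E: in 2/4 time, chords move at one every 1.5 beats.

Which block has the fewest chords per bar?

A: 5 beats/bar ÷ 2 beats/chord = 2.5 chords/bar.
B: 3 beats/bar ÷ 6 beats/chord = 0.5 chords/bar.
C: 5 beats/bar ÷ 1.5 beats/chord = 10/3 chords/bar.
D: 4 beats/bar ÷ 4 beats/chord = 1 chord/bar.
E: 2 beats/bar ÷ 1.5 beats/chord = 4/3 chords/bar.
Slowest is B at 0.5 chords/bar.

Block B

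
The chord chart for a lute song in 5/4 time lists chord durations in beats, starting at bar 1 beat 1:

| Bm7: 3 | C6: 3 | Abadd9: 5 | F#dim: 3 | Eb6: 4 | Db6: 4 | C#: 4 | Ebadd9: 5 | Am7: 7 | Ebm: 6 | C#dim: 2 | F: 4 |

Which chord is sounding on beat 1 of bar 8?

Am7

Beat 1 of bar 8 is beat (8−1)×5 + 1 = 36 overall.
Running totals: Bm7 ends at 3, C6 ends at 6, Abadd9 ends at 11, F#dim ends at 14, Eb6 ends at 18, Db6 ends at 22, C# ends at 26, Ebadd9 ends at 31, Am7 ends at 38.
Beat 36 falls within Am7.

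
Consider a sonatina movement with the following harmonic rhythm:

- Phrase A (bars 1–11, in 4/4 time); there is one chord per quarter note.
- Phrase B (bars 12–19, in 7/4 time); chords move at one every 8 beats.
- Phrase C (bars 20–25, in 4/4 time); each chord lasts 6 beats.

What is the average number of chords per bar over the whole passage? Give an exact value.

2.2 chords per bar

A: 11 bars of 4 beats is 44 beats; at 1 beat each that's 44 chords.
B: 8 bars of 7 beats is 56 beats; at 8 beats each that's 7 chords.
C: 6 bars of 4 beats is 24 beats; at 6 beats each that's 4 chords.
Overall: 55 chords over 25 bars → 55/25 = 2.2 chords per bar.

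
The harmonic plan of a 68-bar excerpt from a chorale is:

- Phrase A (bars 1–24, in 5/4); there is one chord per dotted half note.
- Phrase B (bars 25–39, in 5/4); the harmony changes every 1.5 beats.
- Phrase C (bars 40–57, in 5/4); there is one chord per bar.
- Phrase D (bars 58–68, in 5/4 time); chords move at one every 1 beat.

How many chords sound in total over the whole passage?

163 chords

A: 24·5 = 120 beats, 120/3 = 40 chords.
B: 15·5 = 75 beats, 75/1.5 = 50 chords.
C: 18·5 = 90 beats, 90/5 = 18 chords.
D: 11·5 = 55 beats, 55/1 = 55 chords.
Total: 40 + 50 + 18 + 55 = 163.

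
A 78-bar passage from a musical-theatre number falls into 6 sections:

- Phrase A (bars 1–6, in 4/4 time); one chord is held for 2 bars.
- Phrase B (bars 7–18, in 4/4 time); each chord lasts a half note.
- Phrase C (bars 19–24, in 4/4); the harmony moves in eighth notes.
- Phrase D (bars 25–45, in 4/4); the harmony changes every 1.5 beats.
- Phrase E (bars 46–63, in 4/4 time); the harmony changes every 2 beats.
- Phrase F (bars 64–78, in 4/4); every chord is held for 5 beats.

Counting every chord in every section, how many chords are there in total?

179 chords

A has 24 beats and chords last 8 each, so 3 chords.
B has 48 beats and chords last 2 each, so 24 chords.
C has 24 beats and chords last 0.5 each, so 48 chords.
D has 84 beats and chords last 1.5 each, so 56 chords.
E has 72 beats and chords last 2 each, so 36 chords.
F has 60 beats and chords last 5 each, so 12 chords.
Total: 3 + 24 + 48 + 56 + 36 + 12 = 179.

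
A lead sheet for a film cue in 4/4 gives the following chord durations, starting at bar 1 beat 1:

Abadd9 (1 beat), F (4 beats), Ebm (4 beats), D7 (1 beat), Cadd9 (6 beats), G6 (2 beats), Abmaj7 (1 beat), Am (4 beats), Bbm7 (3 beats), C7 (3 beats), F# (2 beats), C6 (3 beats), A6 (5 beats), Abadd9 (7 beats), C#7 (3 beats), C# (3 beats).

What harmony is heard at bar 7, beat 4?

C7

Beat 4 of bar 7 is beat (7−1)×4 + 4 = 28 overall.
Running totals: Abadd9 ends at 1, F ends at 5, Ebm ends at 9, D7 ends at 10, Cadd9 ends at 16, G6 ends at 18, Abmaj7 ends at 19, Am ends at 23, Bbm7 ends at 26, C7 ends at 29.
Beat 28 falls within C7.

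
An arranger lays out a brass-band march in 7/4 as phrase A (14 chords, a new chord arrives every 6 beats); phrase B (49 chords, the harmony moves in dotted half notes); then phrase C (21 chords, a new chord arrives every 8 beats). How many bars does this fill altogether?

A: 14 × 6 = 84 beats = 12 bars.
B: 49 × 3 = 147 beats = 21 bars.
C: 21 × 8 = 168 beats = 24 bars.
Total: 12 + 21 + 24 = 57 bars.

57 bars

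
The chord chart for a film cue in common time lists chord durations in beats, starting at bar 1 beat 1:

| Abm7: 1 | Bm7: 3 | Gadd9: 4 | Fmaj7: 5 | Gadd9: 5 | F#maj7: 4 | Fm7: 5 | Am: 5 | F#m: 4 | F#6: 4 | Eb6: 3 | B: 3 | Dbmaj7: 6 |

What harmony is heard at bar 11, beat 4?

B

Beat 4 of bar 11 is beat (11−1)×4 + 4 = 44 overall.
Running totals: Abm7 ends at 1, Bm7 ends at 4, Gadd9 ends at 8, Fmaj7 ends at 13, Gadd9 ends at 18, F#maj7 ends at 22, Fm7 ends at 27, Am ends at 32, F#m ends at 36, F#6 ends at 40, Eb6 ends at 43, B ends at 46.
Beat 44 falls within B.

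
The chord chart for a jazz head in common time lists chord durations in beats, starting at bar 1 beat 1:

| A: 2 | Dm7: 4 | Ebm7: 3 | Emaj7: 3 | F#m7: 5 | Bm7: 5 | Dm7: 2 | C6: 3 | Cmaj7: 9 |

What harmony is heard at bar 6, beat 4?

Dm7

Beat 4 of bar 6 is beat (6−1)×4 + 4 = 24 overall.
Running totals: A ends at 2, Dm7 ends at 6, Ebm7 ends at 9, Emaj7 ends at 12, F#m7 ends at 17, Bm7 ends at 22, Dm7 ends at 24.
Beat 24 falls within Dm7.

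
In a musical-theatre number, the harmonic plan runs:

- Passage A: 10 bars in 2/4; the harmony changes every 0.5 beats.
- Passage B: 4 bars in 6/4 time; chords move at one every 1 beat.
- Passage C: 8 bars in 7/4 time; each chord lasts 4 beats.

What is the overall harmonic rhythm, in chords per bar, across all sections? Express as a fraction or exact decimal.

A: 10 bars of 2 beats is 20 beats; at 0.5 beats each that's 40 chords.
B: 4 bars of 6 beats is 24 beats; at 1 beat each that's 24 chords.
C: 8 bars of 7 beats is 56 beats; at 4 beats each that's 14 chords.
Overall: 78 chords over 22 bars → 78/22 = 39/11 chords per bar.

39/11 chords per bar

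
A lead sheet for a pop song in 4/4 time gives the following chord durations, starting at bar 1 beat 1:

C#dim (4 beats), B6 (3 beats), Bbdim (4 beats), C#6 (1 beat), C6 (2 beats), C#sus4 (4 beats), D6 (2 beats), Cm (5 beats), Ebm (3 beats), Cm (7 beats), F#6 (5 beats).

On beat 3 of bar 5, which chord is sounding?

Beat 3 of bar 5 is beat (5−1)×4 + 3 = 19 overall.
Running totals: C#dim ends at 4, B6 ends at 7, Bbdim ends at 11, C#6 ends at 12, C6 ends at 14, C#sus4 ends at 18, D6 ends at 20.
Beat 19 falls within D6.

D6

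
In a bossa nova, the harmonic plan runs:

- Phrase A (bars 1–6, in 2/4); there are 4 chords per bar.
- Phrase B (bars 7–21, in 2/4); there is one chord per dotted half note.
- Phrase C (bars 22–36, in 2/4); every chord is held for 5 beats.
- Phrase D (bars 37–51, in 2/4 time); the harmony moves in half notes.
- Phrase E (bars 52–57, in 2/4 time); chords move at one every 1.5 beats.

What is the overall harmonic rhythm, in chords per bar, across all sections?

A: 6 × 2 = 12 beats ÷ 0.5 = 24 chords.
B: 15 × 2 = 30 beats ÷ 3 = 10 chords.
C: 15 × 2 = 30 beats ÷ 5 = 6 chords.
D: 15 × 2 = 30 beats ÷ 2 = 15 chords.
E: 6 × 2 = 12 beats ÷ 1.5 = 8 chords.
Overall: 63 chords over 57 bars → 63/57 = 21/19 chords per bar.

21/19 chords per bar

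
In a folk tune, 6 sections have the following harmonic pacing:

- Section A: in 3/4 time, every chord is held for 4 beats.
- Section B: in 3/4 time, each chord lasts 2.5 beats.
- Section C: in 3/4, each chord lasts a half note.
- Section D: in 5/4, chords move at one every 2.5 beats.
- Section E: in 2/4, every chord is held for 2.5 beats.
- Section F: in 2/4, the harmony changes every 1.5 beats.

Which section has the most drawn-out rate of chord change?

Section A

A: 3 beats/bar ÷ 4 beats/chord = 0.75 chords/bar.
B: 3 beats/bar ÷ 2.5 beats/chord = 1.2 chords/bar.
C: 3 beats/bar ÷ 2 beats/chord = 1.5 chords/bar.
D: 5 beats/bar ÷ 2.5 beats/chord = 2 chords/bar.
E: 2 beats/bar ÷ 2.5 beats/chord = 0.8 chords/bar.
F: 2 beats/bar ÷ 1.5 beats/chord = 4/3 chords/bar.
Slowest is A at 0.75 chords/bar.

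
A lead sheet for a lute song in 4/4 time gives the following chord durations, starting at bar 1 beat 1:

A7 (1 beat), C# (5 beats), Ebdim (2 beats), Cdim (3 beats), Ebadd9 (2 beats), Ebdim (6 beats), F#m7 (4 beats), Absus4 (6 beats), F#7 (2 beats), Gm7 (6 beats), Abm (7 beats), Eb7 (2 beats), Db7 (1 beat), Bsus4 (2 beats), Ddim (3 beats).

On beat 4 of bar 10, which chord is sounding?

Beat 4 of bar 10 is beat (10−1)×4 + 4 = 40 overall.
Running totals: A7 ends at 1, C# ends at 6, Ebdim ends at 8, Cdim ends at 11, Ebadd9 ends at 13, Ebdim ends at 19, F#m7 ends at 23, Absus4 ends at 29, F#7 ends at 31, Gm7 ends at 37, Abm ends at 44.
Beat 40 falls within Abm.

Abm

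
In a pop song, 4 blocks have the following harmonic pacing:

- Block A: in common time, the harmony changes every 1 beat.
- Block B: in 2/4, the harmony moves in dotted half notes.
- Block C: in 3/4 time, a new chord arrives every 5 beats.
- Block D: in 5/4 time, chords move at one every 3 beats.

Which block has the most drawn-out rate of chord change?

Block C

A: 4 beats/bar ÷ 1 beat/chord = 4 chords/bar.
B: 2 beats/bar ÷ 3 beats/chord = 2/3 chords/bar.
C: 3 beats/bar ÷ 5 beats/chord = 0.6 chords/bar.
D: 5 beats/bar ÷ 3 beats/chord = 5/3 chords/bar.
Slowest is C at 0.6 chords/bar.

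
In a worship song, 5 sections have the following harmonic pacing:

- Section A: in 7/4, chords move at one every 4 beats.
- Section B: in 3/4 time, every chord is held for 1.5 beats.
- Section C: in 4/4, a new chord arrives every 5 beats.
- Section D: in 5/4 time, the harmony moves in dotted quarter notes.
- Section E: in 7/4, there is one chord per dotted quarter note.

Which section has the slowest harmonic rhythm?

A: 7/4 = 1.75 chords/bar.
B: 3/1.5 = 2 chords/bar.
C: 4/5 = 0.8 chords/bar.
D: 5/1.5 = 10/3 chords/bar.
E: 7/1.5 = 14/3 chords/bar.
Slowest is C at 0.8 chords/bar.

Section C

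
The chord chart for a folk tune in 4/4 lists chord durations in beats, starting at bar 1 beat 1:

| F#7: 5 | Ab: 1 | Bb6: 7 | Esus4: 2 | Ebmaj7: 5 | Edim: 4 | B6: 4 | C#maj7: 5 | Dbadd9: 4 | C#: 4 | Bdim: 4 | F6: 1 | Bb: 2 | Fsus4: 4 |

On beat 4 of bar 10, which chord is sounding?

C#

Beat 4 of bar 10 is beat (10−1)×4 + 4 = 40 overall.
Running totals: F#7 ends at 5, Ab ends at 6, Bb6 ends at 13, Esus4 ends at 15, Ebmaj7 ends at 20, Edim ends at 24, B6 ends at 28, C#maj7 ends at 33, Dbadd9 ends at 37, C# ends at 41.
Beat 40 falls within C#.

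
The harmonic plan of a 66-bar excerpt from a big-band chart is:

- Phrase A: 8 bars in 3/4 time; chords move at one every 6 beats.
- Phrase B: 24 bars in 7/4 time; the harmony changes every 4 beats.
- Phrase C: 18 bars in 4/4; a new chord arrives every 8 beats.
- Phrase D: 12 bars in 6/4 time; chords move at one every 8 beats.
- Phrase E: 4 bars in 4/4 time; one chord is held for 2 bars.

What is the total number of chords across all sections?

66 chords

A: 8 bars × 3 beats = 24 beats; 6 beats/chord → 4 chords.
B: 24 bars × 7 beats = 168 beats; 4 beats/chord → 42 chords.
C: 18 bars × 4 beats = 72 beats; 8 beats/chord → 9 chords.
D: 12 bars × 6 beats = 72 beats; 8 beats/chord → 9 chords.
E: 4 bars × 4 beats = 16 beats; 8 beats/chord → 2 chords.
Total: 4 + 42 + 9 + 9 + 2 = 66.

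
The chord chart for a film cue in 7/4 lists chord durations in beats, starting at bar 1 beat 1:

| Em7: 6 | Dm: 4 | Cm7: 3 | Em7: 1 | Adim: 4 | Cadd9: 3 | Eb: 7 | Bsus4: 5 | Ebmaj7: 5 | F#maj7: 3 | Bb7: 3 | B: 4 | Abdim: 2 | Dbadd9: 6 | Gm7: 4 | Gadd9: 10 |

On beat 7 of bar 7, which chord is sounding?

Abdim

Beat 7 of bar 7 is beat (7−1)×7 + 7 = 49 overall.
Running totals: Em7 ends at 6, Dm ends at 10, Cm7 ends at 13, Em7 ends at 14, Adim ends at 18, Cadd9 ends at 21, Eb ends at 28, Bsus4 ends at 33, Ebmaj7 ends at 38, F#maj7 ends at 41, Bb7 ends at 44, B ends at 48, Abdim ends at 50.
Beat 49 falls within Abdim.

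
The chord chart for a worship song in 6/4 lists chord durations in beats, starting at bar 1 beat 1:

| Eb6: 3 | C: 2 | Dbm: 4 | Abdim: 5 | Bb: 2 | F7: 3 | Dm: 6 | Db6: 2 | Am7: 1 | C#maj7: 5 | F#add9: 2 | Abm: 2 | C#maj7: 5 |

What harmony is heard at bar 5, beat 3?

Beat 3 of bar 5 is beat (5−1)×6 + 3 = 27 overall.
Running totals: Eb6 ends at 3, C ends at 5, Dbm ends at 9, Abdim ends at 14, Bb ends at 16, F7 ends at 19, Dm ends at 25, Db6 ends at 27.
Beat 27 falls within Db6.

Db6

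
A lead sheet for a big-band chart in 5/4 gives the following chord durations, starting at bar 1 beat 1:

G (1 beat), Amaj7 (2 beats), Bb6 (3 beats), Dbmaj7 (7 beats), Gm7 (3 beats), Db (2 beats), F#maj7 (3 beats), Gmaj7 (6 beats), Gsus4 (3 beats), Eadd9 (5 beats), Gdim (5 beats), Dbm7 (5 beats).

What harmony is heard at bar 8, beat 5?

Gdim

Beat 5 of bar 8 is beat (8−1)×5 + 5 = 40 overall.
Running totals: G ends at 1, Amaj7 ends at 3, Bb6 ends at 6, Dbmaj7 ends at 13, Gm7 ends at 16, Db ends at 18, F#maj7 ends at 21, Gmaj7 ends at 27, Gsus4 ends at 30, Eadd9 ends at 35, Gdim ends at 40.
Beat 40 falls within Gdim.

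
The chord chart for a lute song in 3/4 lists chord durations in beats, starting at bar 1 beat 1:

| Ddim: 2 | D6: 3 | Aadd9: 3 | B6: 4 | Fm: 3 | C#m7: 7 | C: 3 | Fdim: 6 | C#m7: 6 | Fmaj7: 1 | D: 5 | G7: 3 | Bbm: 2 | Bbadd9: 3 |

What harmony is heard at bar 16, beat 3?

Bbm

Beat 3 of bar 16 is beat (16−1)×3 + 3 = 48 overall.
Running totals: Ddim ends at 2, D6 ends at 5, Aadd9 ends at 8, B6 ends at 12, Fm ends at 15, C#m7 ends at 22, C ends at 25, Fdim ends at 31, C#m7 ends at 37, Fmaj7 ends at 38, D ends at 43, G7 ends at 46, Bbm ends at 48.
Beat 48 falls within Bbm.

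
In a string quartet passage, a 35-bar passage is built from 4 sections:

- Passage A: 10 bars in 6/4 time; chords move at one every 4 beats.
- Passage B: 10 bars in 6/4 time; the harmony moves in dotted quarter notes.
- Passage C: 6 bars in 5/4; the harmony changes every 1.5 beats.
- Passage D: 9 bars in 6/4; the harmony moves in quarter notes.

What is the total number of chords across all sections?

A: 10 bars × 6 beats = 60 beats; 4 beats/chord → 15 chords.
B: 10 bars × 6 beats = 60 beats; 1.5 beats/chord → 40 chords.
C: 6 bars × 5 beats = 30 beats; 1.5 beats/chord → 20 chords.
D: 9 bars × 6 beats = 54 beats; 1 beat/chord → 54 chords.
Total: 15 + 40 + 20 + 54 = 129.

129 chords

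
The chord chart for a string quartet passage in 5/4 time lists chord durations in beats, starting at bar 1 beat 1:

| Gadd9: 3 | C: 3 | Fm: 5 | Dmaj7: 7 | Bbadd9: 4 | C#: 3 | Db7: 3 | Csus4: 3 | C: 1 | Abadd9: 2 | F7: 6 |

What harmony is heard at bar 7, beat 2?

C

Beat 2 of bar 7 is beat (7−1)×5 + 2 = 32 overall.
Running totals: Gadd9 ends at 3, C ends at 6, Fm ends at 11, Dmaj7 ends at 18, Bbadd9 ends at 22, C# ends at 25, Db7 ends at 28, Csus4 ends at 31, C ends at 32.
Beat 32 falls within C.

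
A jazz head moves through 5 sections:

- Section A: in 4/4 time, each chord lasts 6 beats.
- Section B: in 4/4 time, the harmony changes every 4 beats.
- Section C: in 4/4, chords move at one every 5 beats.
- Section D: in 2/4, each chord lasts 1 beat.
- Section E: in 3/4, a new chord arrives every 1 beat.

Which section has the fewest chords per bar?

Section A

A: 4 beats/bar ÷ 6 beats/chord = 2/3 chords/bar.
B: 4 beats/bar ÷ 4 beats/chord = 1 chord/bar.
C: 4 beats/bar ÷ 5 beats/chord = 0.8 chords/bar.
D: 2 beats/bar ÷ 1 beat/chord = 2 chords/bar.
E: 3 beats/bar ÷ 1 beat/chord = 3 chords/bar.
Slowest is A at 2/3 chords/bar.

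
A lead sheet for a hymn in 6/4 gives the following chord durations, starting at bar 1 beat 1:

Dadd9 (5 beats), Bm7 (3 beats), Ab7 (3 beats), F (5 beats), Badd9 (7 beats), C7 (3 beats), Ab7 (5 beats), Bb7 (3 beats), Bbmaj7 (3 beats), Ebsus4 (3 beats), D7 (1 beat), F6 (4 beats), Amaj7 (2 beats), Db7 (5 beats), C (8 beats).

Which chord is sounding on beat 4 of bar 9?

Db7

Beat 4 of bar 9 is beat (9−1)×6 + 4 = 52 overall.
Running totals: Dadd9 ends at 5, Bm7 ends at 8, Ab7 ends at 11, F ends at 16, Badd9 ends at 23, C7 ends at 26, Ab7 ends at 31, Bb7 ends at 34, Bbmaj7 ends at 37, Ebsus4 ends at 40, D7 ends at 41, F6 ends at 45, Amaj7 ends at 47, Db7 ends at 52.
Beat 52 falls within Db7.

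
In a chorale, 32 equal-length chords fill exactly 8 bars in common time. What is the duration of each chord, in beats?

1 beat

8 bars × 4 beats/bar = 32 beats total.
32 beats ÷ 32 chords = 1 beats per chord.
(That is a quarter note.)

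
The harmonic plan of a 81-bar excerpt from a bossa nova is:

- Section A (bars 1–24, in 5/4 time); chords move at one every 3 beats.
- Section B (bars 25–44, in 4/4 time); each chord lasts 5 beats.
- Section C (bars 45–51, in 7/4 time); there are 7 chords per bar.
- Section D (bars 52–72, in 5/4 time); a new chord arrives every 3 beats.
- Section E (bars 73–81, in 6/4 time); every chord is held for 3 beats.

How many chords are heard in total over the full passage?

158 chords

A has 120 beats and chords last 3 each, so 40 chords.
B has 80 beats and chords last 5 each, so 16 chords.
C has 49 beats and chords last 1 each, so 49 chords.
D has 105 beats and chords last 3 each, so 35 chords.
E has 54 beats and chords last 3 each, so 18 chords.
Total: 40 + 16 + 49 + 35 + 18 = 158.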